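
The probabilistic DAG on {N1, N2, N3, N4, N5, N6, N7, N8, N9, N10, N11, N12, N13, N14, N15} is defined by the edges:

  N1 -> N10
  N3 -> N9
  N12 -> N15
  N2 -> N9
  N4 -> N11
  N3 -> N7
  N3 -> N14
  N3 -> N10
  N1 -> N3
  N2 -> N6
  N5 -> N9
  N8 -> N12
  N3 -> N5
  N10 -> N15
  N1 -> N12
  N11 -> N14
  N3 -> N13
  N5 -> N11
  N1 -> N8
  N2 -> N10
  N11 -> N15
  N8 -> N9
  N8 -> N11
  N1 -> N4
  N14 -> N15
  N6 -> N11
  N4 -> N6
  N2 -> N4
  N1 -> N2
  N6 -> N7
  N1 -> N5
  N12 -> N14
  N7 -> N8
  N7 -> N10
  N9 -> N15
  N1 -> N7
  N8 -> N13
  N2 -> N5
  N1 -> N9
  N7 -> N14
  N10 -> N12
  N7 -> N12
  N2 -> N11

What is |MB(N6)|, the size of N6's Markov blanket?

N6's parents: N2, N4.
N6 has children N7, N11.
For each child, the remaining parents (spouses of N6):
  N7 also has parents N1, N3.
  N11's other parents are N2, N4, N5, N8.
MB(N6) = {N1, N2, N3, N4, N5, N7, N8, N11}, which has 8 nodes.

8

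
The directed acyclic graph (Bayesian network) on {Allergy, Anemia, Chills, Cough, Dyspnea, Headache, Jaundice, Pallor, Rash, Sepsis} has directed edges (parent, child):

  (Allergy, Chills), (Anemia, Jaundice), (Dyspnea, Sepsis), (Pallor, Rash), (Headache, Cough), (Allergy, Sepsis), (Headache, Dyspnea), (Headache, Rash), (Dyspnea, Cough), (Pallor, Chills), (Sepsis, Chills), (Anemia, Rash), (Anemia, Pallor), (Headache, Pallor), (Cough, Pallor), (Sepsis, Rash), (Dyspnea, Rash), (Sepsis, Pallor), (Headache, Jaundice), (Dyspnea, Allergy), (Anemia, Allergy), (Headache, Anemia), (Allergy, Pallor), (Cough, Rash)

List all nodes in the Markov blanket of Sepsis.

Parents of Sepsis: Allergy, Dyspnea.
Sepsis's children: Chills, Pallor, Rash.
For each child, the remaining parents (spouses of Sepsis):
  Pallor's other parents are Allergy, Anemia, Cough, Headache.
  Rash's other parents are Anemia, Cough, Dyspnea, Headache, Pallor.
  parents(Chills) \ {Sepsis} = {Allergy, Pallor}.
MB(Sepsis) = {Allergy, Anemia, Chills, Cough, Dyspnea, Headache, Pallor, Rash}.

{Allergy, Anemia, Chills, Cough, Dyspnea, Headache, Pallor, Rash}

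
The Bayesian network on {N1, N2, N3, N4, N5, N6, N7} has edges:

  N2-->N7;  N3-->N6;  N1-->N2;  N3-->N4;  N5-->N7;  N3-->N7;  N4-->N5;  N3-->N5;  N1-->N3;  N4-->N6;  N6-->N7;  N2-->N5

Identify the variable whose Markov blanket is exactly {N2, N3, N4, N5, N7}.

N6

The target node must have every member of {N2, N3, N4, N5, N7} as a parent, child, or co-parent, and no others.
Parents of N6: N3, N4; children: N7; co-parents: N2, N3, N5.
These exactly cover the given set, so the node is N6.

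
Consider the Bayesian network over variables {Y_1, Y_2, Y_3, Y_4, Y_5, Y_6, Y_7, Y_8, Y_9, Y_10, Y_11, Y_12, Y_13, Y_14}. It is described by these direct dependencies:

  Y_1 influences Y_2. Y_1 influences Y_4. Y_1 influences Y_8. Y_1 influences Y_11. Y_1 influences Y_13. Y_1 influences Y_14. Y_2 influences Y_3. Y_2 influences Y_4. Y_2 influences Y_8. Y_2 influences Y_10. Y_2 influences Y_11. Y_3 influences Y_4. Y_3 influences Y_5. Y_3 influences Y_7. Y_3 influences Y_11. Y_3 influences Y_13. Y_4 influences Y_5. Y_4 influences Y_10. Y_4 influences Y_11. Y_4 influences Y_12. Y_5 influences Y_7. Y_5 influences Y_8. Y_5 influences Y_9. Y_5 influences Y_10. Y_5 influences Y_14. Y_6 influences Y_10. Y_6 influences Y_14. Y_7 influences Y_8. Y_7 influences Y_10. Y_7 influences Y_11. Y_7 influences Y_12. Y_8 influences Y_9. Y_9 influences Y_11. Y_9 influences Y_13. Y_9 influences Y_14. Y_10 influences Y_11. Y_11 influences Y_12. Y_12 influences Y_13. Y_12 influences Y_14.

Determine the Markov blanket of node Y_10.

{Y_1, Y_2, Y_3, Y_4, Y_5, Y_6, Y_7, Y_9, Y_11}

Y_10 has parents Y_2, Y_4, Y_5, Y_6, Y_7.
Y_10 has child Y_11.
For each child, the remaining parents (spouses of Y_10):
  Y_11 also has parents Y_1, Y_2, Y_3, Y_4, Y_7, Y_9.
Union: {Y_2, Y_4, Y_5, Y_6, Y_7} ∪ {Y_11} ∪ {Y_1, Y_2, Y_3, Y_4, Y_7, Y_9} = {Y_1, Y_2, Y_3, Y_4, Y_5, Y_6, Y_7, Y_9, Y_11}.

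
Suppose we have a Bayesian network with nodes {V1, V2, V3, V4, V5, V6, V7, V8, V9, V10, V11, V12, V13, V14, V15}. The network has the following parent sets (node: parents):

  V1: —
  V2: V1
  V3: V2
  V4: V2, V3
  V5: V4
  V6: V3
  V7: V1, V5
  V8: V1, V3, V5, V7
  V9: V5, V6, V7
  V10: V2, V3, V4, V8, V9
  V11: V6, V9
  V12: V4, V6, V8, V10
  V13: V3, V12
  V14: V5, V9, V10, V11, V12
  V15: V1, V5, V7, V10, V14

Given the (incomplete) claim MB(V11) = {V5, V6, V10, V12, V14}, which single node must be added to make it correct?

A node's Markov blanket = Pa ∪ Ch ∪ (parents of Ch other than the node itself).
V11's parents: V6, V9.
V11's children: V14.
Parents of each child, excluding V11:
  parents(V14) \ {V11} = {V5, V9, V10, V12}.
MB(V11) = {V5, V6, V9, V10, V12, V14}.
Comparing with the claimed set, V9 is missing.

V9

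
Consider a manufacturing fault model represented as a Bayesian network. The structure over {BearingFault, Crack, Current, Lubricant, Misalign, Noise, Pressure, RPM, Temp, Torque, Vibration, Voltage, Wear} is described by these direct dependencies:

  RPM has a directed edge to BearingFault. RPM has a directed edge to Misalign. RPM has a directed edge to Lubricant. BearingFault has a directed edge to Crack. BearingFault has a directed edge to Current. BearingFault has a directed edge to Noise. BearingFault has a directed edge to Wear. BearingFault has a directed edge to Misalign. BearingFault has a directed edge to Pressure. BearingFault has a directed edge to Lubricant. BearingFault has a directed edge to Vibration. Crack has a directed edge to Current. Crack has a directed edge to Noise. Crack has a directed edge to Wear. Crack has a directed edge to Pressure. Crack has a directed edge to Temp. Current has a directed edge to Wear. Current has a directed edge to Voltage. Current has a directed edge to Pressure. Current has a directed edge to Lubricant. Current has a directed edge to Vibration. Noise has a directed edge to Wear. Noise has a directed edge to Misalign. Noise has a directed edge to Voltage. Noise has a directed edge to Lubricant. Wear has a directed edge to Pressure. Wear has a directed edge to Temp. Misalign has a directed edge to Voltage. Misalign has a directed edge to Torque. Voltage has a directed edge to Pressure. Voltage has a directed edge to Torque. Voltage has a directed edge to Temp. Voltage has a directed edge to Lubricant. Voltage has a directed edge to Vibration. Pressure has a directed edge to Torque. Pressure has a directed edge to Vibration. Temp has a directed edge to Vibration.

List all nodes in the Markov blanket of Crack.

{BearingFault, Current, Noise, Pressure, Temp, Voltage, Wear}

Recall MB(v) = parents ∪ children ∪ spouses, where spouses are the other parents of v's children.
Parents of Crack: BearingFault.
Crack has children Current, Noise, Pressure, Temp, Wear.
Parents of each child, excluding Crack:
  Current also has parent BearingFault.
  Noise's other parent is BearingFault.
  parents(Wear) \ {Crack} = {BearingFault, Current, Noise}.
  Pressure also has parents BearingFault, Current, Voltage, Wear.
  Temp also has parents Voltage, Wear.
So the Markov blanket of Crack is {BearingFault, Current, Noise, Pressure, Temp, Voltage, Wear}.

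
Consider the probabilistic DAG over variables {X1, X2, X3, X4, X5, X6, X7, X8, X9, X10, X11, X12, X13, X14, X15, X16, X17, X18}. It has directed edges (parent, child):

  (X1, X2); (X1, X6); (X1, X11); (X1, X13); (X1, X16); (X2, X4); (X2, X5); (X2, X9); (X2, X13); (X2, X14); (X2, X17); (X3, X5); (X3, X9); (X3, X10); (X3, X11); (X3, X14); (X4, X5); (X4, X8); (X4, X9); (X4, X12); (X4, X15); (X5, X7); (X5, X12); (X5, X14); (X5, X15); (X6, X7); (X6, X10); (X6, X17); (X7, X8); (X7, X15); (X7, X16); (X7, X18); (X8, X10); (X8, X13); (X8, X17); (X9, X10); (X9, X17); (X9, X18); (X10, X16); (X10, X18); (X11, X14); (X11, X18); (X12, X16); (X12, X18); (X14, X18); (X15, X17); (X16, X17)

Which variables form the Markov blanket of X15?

Recall MB(v) = parents ∪ children ∪ spouses, where spouses are the other parents of v's children.
X15's parents: X4, X5, X7.
Ch(X15) = {X17}.
Other parents of X15's children:
  X17: X2, X6, X8, X9, X16
So the Markov blanket of X15 is {X2, X4, X5, X6, X7, X8, X9, X16, X17}.

{X2, X4, X5, X6, X7, X8, X9, X16, X17}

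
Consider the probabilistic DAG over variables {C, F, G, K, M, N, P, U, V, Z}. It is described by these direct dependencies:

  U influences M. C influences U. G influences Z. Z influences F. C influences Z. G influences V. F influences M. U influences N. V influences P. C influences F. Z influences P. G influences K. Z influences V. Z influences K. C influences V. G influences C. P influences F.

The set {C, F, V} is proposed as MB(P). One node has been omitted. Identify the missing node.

Pa(P) = {V, Z}.
P's children: F.
Other parents of P's children:
  F: C, Z
MB(P) = {C, F, V, Z}.
Comparing with the claimed set, Z is missing.

Z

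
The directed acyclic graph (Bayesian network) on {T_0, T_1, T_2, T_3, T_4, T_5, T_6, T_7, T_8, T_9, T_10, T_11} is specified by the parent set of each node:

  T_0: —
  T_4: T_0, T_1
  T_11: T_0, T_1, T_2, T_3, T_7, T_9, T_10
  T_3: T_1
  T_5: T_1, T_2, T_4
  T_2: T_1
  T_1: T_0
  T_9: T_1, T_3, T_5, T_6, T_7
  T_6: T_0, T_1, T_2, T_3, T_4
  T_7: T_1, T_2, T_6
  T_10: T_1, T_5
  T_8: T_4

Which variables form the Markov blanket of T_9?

{T_0, T_1, T_2, T_3, T_5, T_6, T_7, T_10, T_11}

By definition, MB(T_9) is built from T_9's parents, T_9's children, and the co-parents of T_9.
Parents of T_9: T_1, T_3, T_5, T_6, T_7.
Children of T_9: T_11.
Parents of each child, excluding T_9:
  T_11: T_0, T_1, T_2, T_3, T_7, T_10
Union: {T_1, T_3, T_5, T_6, T_7} ∪ {T_11} ∪ {T_0, T_1, T_2, T_3, T_7, T_10} = {T_0, T_1, T_2, T_3, T_5, T_6, T_7, T_10, T_11}.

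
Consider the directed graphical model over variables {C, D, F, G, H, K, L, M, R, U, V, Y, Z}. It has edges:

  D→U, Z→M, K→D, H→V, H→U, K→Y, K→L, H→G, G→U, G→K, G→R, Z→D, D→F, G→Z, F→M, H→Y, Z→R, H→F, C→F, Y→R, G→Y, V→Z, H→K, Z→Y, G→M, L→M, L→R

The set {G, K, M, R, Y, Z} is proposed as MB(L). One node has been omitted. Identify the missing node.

F

Children of L: M, R.
L's parents: K.
Co-parents of L (other parents of its children):
  R: G, Y, Z
  M: F, G, Z
MB(L) = {F, G, K, M, R, Y, Z}.
Comparing with the claimed set, F is missing.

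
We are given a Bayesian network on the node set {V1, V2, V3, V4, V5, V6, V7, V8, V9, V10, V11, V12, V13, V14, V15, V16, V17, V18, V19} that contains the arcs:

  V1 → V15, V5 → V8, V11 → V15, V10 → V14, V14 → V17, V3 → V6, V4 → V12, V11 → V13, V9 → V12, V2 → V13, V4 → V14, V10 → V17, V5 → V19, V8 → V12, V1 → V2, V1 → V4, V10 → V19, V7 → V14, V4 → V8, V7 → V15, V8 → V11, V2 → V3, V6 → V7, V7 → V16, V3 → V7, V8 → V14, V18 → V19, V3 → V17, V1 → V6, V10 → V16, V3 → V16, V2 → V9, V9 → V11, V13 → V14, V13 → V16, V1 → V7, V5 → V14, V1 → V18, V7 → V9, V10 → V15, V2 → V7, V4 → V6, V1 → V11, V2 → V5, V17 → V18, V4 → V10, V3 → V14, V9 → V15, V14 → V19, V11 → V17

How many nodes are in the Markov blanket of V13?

10

Recall MB(v) = parents ∪ children ∪ spouses, where spouses are the other parents of v's children.
V13 has parents V2, V11.
Ch(V13) = {V14, V16}.
For each child, the remaining parents (spouses of V13):
  parents(V14) \ {V13} = {V3, V4, V5, V7, V8, V10}.
  parents(V16) \ {V13} = {V3, V7, V10}.
MB(V13) = {V2, V3, V4, V5, V7, V8, V10, V11, V14, V16}, which has 10 nodes.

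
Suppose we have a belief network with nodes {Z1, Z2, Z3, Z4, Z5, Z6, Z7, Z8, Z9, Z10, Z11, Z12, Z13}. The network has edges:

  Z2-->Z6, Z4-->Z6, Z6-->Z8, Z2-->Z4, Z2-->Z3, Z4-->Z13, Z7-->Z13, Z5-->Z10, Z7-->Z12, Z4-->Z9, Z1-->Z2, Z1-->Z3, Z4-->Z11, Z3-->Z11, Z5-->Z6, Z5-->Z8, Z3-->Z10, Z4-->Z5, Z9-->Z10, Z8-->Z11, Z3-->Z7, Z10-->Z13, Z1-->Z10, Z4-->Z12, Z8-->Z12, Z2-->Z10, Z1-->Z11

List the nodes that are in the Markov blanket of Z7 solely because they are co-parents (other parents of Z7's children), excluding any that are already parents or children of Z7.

Children of Z7: Z12, Z13.
  Z12: Z4, Z8
  Z13: Z4, Z10
Excluding nodes already adjacent to Z7 (Z3, Z12, Z13), the co-parent-only contribution is {Z4, Z8, Z10}.

{Z4, Z8, Z10}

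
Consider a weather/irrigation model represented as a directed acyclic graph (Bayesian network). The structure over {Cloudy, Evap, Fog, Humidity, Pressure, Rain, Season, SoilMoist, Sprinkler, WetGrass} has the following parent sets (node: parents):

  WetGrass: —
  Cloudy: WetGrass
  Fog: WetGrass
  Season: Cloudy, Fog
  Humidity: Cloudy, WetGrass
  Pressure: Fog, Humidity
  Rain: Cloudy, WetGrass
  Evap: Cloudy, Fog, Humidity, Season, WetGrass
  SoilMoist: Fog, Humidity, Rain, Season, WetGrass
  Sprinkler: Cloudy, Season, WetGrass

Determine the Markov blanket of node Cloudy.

{Evap, Fog, Humidity, Rain, Season, Sprinkler, WetGrass}

A node's Markov blanket = Pa ∪ Ch ∪ (parents of Ch other than the node itself).
Children of Cloudy: Evap, Humidity, Rain, Season, Sprinkler.
Pa(Cloudy) = {WetGrass}.
Parents of each child, excluding Cloudy:
  parents(Season) \ {Cloudy} = {Fog}.
  parents(Humidity) \ {Cloudy} = {WetGrass}.
  Rain also has parent WetGrass.
  Evap's other parents are Fog, Humidity, Season, WetGrass.
  parents(Sprinkler) \ {Cloudy} = {Season, WetGrass}.
Union: {WetGrass} ∪ {Evap, Humidity, Rain, Season, Sprinkler} ∪ {Fog, Humidity, Season, WetGrass} = {Evap, Fog, Humidity, Rain, Season, Sprinkler, WetGrass}.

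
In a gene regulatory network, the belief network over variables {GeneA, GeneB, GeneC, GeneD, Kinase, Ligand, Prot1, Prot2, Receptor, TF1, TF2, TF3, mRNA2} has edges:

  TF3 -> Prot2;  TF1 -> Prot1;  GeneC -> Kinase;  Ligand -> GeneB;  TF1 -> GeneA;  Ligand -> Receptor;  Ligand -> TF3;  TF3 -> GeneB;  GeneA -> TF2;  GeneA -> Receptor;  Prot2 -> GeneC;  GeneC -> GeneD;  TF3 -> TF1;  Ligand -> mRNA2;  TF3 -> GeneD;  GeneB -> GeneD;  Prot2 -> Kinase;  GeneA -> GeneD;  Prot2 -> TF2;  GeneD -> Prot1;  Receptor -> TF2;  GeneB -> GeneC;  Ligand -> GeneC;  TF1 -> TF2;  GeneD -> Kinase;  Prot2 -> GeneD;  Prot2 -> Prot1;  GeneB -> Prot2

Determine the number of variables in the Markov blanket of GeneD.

Parents of GeneD: GeneA, GeneB, GeneC, Prot2, TF3.
GeneD has children Kinase, Prot1.
Parents of each child, excluding GeneD:
  Kinase: GeneC, Prot2
  Prot1: Prot2, TF1
MB(GeneD) = {GeneA, GeneB, GeneC, Kinase, Prot1, Prot2, TF1, TF3}, which has 8 nodes.

8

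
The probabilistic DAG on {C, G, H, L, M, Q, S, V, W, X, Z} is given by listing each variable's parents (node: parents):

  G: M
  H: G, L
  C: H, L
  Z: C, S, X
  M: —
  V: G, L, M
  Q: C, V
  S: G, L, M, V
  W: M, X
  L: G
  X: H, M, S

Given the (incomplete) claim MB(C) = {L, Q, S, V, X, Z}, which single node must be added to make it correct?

H

A node's Markov blanket = Pa ∪ Ch ∪ (parents of Ch other than the node itself).
C's children: Q, Z.
C's parents: H, L.
For each child, the remaining parents (spouses of C):
  Z's other parents are S, X.
  Q also has parent V.
MB(C) = {H, L, Q, S, V, X, Z}.
Comparing with the claimed set, H is missing.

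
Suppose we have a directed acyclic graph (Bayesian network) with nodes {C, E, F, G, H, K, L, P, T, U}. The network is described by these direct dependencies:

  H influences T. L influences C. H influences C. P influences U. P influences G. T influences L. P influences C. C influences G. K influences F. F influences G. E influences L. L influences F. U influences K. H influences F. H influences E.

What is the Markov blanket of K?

Recall MB(v) = parents ∪ children ∪ spouses, where spouses are the other parents of v's children.
Pa(K) = {U}.
K's children: F.
Other parents of K's children:
  F: H, L
So the Markov blanket of K is {F, H, L, U}.

{F, H, L, U}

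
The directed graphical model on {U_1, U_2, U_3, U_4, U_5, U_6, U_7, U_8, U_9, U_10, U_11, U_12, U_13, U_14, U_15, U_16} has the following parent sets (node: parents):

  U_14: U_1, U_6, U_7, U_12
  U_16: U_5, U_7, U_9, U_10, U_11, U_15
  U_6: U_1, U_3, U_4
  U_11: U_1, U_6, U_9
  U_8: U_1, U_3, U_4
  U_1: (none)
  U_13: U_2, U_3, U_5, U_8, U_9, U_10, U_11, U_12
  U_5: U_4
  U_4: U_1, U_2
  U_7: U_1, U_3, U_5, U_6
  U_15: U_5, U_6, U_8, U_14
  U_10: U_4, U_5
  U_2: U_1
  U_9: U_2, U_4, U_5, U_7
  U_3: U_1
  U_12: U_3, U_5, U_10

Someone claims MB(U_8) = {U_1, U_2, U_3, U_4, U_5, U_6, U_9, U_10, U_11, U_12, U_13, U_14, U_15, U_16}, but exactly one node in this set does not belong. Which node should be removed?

U_16

The Markov blanket of a node is its parents, its children, and the other parents of its children.
Parents of U_8: U_1, U_3, U_4.
U_8's children: U_13, U_15.
Parents of each child, excluding U_8:
  parents(U_13) \ {U_8} = {U_2, U_3, U_5, U_9, U_10, U_11, U_12}.
  U_15's other parents are U_5, U_6, U_14.
MB(U_8) = {U_1, U_2, U_3, U_4, U_5, U_6, U_9, U_10, U_11, U_12, U_13, U_14, U_15}.
U_16 is neither a parent, child, nor co-parent of U_8, so it does not belong.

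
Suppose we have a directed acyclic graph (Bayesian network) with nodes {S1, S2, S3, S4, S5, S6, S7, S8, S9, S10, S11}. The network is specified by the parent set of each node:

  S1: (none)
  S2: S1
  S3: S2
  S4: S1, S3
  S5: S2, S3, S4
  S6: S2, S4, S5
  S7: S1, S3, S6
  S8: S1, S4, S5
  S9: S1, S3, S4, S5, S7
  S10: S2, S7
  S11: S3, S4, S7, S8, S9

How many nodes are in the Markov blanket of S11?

Pa(S11) = {S3, S4, S7, S8, S9}.
S11's children: none.
S11 has no children, so there are no co-parents.
MB(S11) = {S3, S4, S7, S8, S9}, which has 5 nodes.

5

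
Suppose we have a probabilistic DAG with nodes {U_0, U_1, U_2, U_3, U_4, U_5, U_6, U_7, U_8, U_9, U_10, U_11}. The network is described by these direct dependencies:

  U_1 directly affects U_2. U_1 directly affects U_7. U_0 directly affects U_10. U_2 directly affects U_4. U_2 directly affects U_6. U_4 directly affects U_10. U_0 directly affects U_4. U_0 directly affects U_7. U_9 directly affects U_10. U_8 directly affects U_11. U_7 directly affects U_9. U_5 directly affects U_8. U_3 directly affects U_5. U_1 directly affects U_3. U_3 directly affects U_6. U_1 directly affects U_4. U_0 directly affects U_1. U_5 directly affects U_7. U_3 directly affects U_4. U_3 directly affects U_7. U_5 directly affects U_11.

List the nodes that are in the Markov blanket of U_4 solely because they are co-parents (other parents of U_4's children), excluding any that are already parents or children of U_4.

{U_9}

Children of U_4: U_10.
  parents(U_10) \ {U_4} = {U_0, U_9}.
Excluding nodes already adjacent to U_4 (U_0, U_1, U_2, U_3, U_10), the co-parent-only contribution is {U_9}.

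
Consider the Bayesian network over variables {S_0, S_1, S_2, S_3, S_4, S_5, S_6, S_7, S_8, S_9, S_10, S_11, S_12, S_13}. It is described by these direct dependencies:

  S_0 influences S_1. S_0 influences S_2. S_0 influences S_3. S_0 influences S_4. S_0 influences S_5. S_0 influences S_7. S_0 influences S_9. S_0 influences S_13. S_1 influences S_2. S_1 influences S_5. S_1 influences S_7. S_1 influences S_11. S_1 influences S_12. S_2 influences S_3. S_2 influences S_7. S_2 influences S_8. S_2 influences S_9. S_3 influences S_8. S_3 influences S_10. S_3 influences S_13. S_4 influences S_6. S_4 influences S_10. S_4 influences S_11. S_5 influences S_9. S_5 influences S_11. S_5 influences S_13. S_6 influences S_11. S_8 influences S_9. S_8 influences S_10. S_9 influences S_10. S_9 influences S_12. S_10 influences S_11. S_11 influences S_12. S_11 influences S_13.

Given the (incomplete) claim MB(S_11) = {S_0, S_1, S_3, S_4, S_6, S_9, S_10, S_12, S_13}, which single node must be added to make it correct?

S_5

The Markov blanket of a node is its parents, its children, and the other parents of its children.
Pa(S_11) = {S_1, S_4, S_5, S_6, S_10}.
Children of S_11: S_12, S_13.
Other parents of S_11's children:
  S_12 also has parents S_1, S_9.
  S_13 also has parents S_0, S_3, S_5.
MB(S_11) = {S_0, S_1, S_3, S_4, S_5, S_6, S_9, S_10, S_12, S_13}.
Comparing with the claimed set, S_5 is missing.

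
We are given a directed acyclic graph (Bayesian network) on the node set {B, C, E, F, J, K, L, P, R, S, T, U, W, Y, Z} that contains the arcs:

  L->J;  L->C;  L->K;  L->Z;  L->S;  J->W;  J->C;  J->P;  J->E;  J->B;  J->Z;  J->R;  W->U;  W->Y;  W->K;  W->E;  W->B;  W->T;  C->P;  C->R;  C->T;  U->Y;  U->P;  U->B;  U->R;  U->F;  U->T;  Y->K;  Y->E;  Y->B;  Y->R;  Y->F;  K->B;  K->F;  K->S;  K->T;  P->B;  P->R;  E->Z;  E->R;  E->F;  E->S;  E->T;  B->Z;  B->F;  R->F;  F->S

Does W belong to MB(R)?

R has child F.
Parents of R: C, E, J, P, U, Y.
Parents of each child, excluding R:
  parents(F) \ {R} = {B, E, K, U, Y}.
MB(R) = {B, C, E, F, J, K, P, U, Y}; W is not in this set.

No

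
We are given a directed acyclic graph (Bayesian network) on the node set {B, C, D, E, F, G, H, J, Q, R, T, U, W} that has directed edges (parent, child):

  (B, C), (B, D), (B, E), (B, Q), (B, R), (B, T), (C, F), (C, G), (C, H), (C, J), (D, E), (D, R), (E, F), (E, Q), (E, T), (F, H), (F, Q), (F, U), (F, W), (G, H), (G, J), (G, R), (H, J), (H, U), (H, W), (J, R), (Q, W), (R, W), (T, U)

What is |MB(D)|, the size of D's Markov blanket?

5

Pa(D) = {B}.
D's children: E, R.
Parents of each child, excluding D:
  E's other parent is B.
  parents(R) \ {D} = {B, G, J}.
MB(D) = {B, E, G, J, R}, which has 5 nodes.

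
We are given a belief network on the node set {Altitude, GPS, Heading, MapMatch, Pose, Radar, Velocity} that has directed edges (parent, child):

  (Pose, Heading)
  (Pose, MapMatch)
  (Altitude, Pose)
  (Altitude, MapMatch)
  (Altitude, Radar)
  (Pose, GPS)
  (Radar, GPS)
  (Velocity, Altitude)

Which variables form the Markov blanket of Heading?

{Pose}

Heading has no children.
Heading has parent Pose.
Heading has no children, so there are no co-parents.
So the Markov blanket of Heading is {Pose}.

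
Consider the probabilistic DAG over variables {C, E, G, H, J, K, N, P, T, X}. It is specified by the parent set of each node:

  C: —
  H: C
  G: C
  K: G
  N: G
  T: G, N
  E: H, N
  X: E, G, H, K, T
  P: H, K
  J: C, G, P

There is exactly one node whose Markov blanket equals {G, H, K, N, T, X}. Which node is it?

The target node must have every member of {G, H, K, N, T, X} as a parent, child, or co-parent, and no others.
Parents of E: H, N; children: X; co-parents: G, H, K, T.
These exactly cover the given set, so the node is E.

E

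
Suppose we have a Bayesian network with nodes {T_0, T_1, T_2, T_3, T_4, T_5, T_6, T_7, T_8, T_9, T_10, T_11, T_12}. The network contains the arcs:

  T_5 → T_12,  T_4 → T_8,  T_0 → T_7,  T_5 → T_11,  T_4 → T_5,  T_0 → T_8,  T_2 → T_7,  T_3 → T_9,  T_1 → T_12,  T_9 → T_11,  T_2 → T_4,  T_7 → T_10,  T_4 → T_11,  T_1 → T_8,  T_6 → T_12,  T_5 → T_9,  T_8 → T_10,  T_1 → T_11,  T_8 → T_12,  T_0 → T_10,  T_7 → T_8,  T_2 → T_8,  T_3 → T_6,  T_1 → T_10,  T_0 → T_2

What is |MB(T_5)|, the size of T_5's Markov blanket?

8

Recall MB(v) = parents ∪ children ∪ spouses, where spouses are the other parents of v's children.
T_5 has parent T_4.
T_5's children: T_9, T_11, T_12.
Parents of each child, excluding T_5:
  T_9: T_3
  T_11: T_1, T_4, T_9
  T_12: T_1, T_6, T_8
MB(T_5) = {T_1, T_3, T_4, T_6, T_8, T_9, T_11, T_12}, which has 8 nodes.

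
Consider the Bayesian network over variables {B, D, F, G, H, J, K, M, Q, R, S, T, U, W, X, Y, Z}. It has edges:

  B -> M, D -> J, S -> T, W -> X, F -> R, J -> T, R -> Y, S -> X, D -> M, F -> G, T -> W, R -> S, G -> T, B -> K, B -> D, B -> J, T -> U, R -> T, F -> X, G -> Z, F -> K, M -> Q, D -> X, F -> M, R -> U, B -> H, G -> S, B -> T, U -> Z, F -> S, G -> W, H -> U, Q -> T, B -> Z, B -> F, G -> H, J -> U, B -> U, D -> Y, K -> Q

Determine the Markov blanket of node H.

{B, G, J, R, T, U}

H has parents B, G.
H's children: U.
Parents of each child, excluding H:
  U's other parents are B, J, R, T.
MB(H) = {B, G, J, R, T, U}.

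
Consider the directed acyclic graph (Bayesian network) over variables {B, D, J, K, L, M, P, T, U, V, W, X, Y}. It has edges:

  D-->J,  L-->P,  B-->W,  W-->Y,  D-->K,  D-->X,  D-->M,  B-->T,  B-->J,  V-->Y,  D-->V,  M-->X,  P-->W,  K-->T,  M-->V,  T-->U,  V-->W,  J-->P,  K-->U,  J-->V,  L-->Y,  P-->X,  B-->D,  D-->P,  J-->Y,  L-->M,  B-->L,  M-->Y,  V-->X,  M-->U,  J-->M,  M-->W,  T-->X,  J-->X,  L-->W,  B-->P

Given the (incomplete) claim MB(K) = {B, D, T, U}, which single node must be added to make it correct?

M

K's parents: D.
Children of K: T, U.
Co-parents of K (other parents of its children):
  T's other parent is B.
  parents(U) \ {K} = {M, T}.
MB(K) = {B, D, M, T, U}.
Comparing with the claimed set, M is missing.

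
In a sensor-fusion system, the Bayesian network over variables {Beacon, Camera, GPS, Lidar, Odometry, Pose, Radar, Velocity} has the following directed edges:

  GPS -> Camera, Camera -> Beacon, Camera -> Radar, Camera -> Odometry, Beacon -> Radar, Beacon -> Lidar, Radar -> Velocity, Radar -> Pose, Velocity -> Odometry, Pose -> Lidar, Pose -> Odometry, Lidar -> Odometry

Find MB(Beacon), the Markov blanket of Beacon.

Parents of Beacon: Camera.
Children of Beacon: Lidar, Radar.
Co-parents of Beacon (other parents of its children):
  Radar's other parent is Camera.
  parents(Lidar) \ {Beacon} = {Pose}.
Union: {Camera} ∪ {Lidar, Radar} ∪ {Camera, Pose} = {Camera, Lidar, Pose, Radar}.

{Camera, Lidar, Pose, Radar}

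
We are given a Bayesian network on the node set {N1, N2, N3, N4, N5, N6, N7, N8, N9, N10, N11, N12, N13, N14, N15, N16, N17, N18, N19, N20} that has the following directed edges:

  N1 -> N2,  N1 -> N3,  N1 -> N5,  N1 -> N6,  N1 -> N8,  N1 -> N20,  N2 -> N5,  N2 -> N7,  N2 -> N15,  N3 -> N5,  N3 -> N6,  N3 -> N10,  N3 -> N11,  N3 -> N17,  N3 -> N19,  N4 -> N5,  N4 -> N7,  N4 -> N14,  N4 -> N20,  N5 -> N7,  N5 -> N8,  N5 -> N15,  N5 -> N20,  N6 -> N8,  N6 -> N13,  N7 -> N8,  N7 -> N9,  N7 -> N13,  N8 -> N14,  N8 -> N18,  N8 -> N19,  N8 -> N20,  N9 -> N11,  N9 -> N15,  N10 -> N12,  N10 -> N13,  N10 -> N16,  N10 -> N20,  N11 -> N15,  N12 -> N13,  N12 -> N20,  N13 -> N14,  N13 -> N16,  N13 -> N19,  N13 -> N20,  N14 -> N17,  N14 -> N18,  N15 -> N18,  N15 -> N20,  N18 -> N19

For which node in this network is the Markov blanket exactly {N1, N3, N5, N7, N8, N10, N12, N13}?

The target node must have every member of {N1, N3, N5, N7, N8, N10, N12, N13} as a parent, child, or co-parent, and no others.
Parents of N6: N1, N3; children: N8, N13; co-parents: N1, N5, N7, N10, N12.
These exactly cover the given set, so the node is N6.

N6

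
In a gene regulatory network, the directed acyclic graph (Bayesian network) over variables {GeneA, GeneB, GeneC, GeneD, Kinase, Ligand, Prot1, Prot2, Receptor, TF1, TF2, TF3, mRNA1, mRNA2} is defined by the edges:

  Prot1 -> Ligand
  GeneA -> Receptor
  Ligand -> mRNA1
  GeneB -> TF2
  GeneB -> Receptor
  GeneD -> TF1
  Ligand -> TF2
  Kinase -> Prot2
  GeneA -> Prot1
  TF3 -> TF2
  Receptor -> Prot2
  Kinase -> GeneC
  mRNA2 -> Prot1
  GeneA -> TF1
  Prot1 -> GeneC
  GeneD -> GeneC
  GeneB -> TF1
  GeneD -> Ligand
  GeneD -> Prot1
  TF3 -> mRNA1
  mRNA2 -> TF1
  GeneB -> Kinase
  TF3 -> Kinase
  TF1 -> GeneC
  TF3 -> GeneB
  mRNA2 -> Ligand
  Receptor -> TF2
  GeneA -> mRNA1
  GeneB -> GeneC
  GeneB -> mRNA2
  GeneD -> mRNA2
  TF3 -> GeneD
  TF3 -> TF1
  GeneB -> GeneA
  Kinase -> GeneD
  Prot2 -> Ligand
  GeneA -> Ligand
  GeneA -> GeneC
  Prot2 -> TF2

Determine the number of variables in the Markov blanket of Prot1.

9

By definition, MB(Prot1) is built from Prot1's parents, Prot1's children, and the co-parents of Prot1.
Prot1 has parents GeneA, GeneD, mRNA2.
Prot1 has children GeneC, Ligand.
Parents of each child, excluding Prot1:
  parents(GeneC) \ {Prot1} = {GeneA, GeneB, GeneD, Kinase, TF1}.
  Ligand also has parents GeneA, GeneD, Prot2, mRNA2.
MB(Prot1) = {GeneA, GeneB, GeneC, GeneD, Kinase, Ligand, Prot2, TF1, mRNA2}, which has 9 nodes.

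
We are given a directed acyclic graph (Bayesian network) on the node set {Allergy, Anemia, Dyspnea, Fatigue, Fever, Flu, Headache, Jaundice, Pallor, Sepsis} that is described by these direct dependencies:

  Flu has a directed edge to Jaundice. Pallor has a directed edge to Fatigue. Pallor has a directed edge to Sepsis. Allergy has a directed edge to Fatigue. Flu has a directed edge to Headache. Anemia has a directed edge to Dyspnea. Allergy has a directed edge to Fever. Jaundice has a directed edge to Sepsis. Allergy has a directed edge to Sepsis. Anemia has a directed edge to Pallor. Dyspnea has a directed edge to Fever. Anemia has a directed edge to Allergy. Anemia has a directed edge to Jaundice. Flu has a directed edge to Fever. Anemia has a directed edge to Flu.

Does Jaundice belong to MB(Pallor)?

Yes

Jaundice is a co-parent of Pallor: both are parents of Sepsis.
So Jaundice ∈ MB(Pallor).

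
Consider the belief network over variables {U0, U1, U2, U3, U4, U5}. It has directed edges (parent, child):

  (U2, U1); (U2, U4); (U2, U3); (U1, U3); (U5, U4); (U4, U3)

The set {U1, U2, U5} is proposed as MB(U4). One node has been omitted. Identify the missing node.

A node's Markov blanket = Pa ∪ Ch ∪ (parents of Ch other than the node itself).
Pa(U4) = {U2, U5}.
Ch(U4) = {U3}.
Parents of each child, excluding U4:
  U3 also has parents U1, U2.
MB(U4) = {U1, U2, U3, U5}.
Comparing with the claimed set, U3 is missing.

U3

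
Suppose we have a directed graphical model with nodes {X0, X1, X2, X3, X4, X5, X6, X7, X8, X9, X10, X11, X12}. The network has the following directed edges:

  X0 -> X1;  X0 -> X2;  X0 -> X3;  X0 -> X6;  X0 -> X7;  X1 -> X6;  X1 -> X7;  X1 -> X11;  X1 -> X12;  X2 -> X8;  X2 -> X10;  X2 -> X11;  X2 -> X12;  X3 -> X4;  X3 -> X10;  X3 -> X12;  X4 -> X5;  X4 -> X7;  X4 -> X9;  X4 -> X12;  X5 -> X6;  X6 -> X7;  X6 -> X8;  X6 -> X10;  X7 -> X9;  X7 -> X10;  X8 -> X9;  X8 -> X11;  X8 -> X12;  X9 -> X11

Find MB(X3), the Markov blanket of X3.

{X0, X1, X2, X4, X6, X7, X8, X10, X12}

Parents of X3: X0.
Ch(X3) = {X4, X10, X12}.
For each child, the remaining parents (spouses of X3):
  X4 has no other parent.
  X10 also has parents X2, X6, X7.
  X12 also has parents X1, X2, X4, X8.
Union: {X0} ∪ {X4, X10, X12} ∪ {X1, X2, X4, X6, X7, X8} = {X0, X1, X2, X4, X6, X7, X8, X10, X12}.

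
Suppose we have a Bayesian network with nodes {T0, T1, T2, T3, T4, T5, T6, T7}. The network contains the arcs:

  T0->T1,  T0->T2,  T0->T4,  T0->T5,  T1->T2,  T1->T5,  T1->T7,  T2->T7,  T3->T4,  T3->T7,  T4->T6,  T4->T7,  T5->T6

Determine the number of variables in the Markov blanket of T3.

A node's Markov blanket = Pa ∪ Ch ∪ (parents of Ch other than the node itself).
Children of T3: T4, T7.
Parents of T3: none.
For each child, the remaining parents (spouses of T3):
  parents(T4) \ {T3} = {T0}.
  T7 also has parents T1, T2, T4.
MB(T3) = {T0, T1, T2, T4, T7}, which has 5 nodes.

5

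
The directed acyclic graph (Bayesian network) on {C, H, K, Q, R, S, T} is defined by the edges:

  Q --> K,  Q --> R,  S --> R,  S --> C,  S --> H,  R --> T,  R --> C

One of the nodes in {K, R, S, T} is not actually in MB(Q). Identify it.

T

Q has children K, R.
Q's parents: none.
For each child, the remaining parents (spouses of Q):
  K: —
  R: S
MB(Q) = {K, R, S}.
T is neither a parent, child, nor co-parent of Q, so it does not belong.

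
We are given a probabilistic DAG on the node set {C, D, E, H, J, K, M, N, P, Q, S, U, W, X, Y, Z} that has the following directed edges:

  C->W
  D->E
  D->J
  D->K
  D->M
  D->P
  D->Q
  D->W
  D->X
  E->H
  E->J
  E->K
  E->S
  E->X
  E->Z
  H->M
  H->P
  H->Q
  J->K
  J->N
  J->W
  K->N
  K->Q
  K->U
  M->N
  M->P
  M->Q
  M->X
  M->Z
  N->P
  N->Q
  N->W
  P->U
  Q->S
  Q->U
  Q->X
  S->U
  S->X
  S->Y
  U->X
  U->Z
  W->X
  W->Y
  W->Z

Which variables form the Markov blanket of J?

Parents of J: D, E.
J's children: K, N, W.
For each child, the remaining parents (spouses of J):
  K also has parents D, E.
  parents(N) \ {J} = {K, M}.
  W also has parents C, D, N.
Union: {D, E} ∪ {K, N, W} ∪ {C, D, E, K, M, N} = {C, D, E, K, M, N, W}.

{C, D, E, K, M, N, W}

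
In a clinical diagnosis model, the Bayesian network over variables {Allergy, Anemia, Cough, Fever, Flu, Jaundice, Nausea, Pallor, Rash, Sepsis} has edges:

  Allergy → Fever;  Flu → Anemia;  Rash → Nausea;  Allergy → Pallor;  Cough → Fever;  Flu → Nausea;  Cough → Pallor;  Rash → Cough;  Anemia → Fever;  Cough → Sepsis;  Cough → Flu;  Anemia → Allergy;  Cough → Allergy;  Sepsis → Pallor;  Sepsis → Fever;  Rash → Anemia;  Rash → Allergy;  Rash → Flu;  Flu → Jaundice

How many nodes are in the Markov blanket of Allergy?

A node's Markov blanket = Pa ∪ Ch ∪ (parents of Ch other than the node itself).
Parents of Allergy: Anemia, Cough, Rash.
Ch(Allergy) = {Fever, Pallor}.
Co-parents of Allergy (other parents of its children):
  Fever: Anemia, Cough, Sepsis
  Pallor: Cough, Sepsis
MB(Allergy) = {Anemia, Cough, Fever, Pallor, Rash, Sepsis}, which has 6 nodes.

6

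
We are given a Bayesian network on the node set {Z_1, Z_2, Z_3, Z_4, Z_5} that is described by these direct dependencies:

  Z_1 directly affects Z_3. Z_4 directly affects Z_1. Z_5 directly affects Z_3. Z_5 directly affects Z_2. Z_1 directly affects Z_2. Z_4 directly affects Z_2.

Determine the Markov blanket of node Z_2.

Z_2's parents: Z_1, Z_4, Z_5.
Children of Z_2: none.
With no children, Z_2 has no spouses; the co-parent set is empty.
MB(Z_2) = {Z_1, Z_4, Z_5}.

{Z_1, Z_4, Z_5}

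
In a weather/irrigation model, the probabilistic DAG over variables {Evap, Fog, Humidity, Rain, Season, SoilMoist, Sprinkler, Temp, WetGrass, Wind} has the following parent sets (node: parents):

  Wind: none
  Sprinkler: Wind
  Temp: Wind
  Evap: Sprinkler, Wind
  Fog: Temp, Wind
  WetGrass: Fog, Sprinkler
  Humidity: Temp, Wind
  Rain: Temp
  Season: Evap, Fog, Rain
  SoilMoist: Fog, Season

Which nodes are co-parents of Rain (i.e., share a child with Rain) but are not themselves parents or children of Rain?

Children of Rain: Season.
  Season's other parents are Evap, Fog.
Excluding nodes already adjacent to Rain (Season, Temp), the co-parent-only contribution is {Evap, Fog}.

{Evap, Fog}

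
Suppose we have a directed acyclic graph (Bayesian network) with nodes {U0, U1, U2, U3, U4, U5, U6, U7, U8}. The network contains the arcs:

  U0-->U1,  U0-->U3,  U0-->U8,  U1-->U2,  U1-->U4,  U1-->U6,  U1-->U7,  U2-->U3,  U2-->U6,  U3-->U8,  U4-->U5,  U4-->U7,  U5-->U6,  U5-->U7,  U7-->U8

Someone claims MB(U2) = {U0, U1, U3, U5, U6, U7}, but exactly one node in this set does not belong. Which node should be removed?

A node's Markov blanket = Pa ∪ Ch ∪ (parents of Ch other than the node itself).
U2 has parent U1.
U2 has children U3, U6.
Parents of each child, excluding U2:
  U3 also has parent U0.
  U6 also has parents U1, U5.
MB(U2) = {U0, U1, U3, U5, U6}.
U7 is neither a parent, child, nor co-parent of U2, so it does not belong.

U7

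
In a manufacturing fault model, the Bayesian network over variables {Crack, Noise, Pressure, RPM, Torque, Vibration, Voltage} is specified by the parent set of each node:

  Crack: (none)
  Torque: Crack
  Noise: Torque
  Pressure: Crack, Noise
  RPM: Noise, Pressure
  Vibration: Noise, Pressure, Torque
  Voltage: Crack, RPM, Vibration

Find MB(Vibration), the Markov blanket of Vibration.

{Crack, Noise, Pressure, RPM, Torque, Voltage}

Vibration's children: Voltage.
Pa(Vibration) = {Noise, Pressure, Torque}.
Parents of each child, excluding Vibration:
  Voltage: Crack, RPM
Union: {Noise, Pressure, Torque} ∪ {Voltage} ∪ {Crack, RPM} = {Crack, Noise, Pressure, RPM, Torque, Voltage}.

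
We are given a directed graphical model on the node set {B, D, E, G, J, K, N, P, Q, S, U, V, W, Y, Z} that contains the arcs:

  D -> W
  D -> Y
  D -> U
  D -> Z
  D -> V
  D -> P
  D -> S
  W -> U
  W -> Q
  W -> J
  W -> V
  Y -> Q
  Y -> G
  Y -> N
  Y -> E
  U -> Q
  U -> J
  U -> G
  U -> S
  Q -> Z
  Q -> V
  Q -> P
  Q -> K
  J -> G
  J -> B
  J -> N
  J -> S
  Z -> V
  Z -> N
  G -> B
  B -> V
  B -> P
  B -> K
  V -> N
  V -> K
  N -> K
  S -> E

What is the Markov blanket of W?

W has children J, Q, U, V.
W has parent D.
Other parents of W's children:
  parents(U) \ {W} = {D}.
  parents(Q) \ {W} = {U, Y}.
  J's other parent is U.
  V's other parents are B, D, Q, Z.
Taking the union gives {B, D, J, Q, U, V, Y, Z}.

{B, D, J, Q, U, V, Y, Z}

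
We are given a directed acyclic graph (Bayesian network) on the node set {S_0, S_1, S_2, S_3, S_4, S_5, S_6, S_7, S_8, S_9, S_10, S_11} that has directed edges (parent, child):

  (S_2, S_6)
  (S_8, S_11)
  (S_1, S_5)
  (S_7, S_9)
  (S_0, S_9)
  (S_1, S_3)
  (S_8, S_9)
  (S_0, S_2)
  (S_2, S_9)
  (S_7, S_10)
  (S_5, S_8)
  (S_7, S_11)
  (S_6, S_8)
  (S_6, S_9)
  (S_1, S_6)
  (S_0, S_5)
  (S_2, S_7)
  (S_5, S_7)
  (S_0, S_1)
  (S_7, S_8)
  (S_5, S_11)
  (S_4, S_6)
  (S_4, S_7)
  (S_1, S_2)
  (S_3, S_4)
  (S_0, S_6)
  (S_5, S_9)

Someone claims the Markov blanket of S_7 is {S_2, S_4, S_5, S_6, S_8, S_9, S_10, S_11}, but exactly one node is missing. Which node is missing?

Pa(S_7) = {S_2, S_4, S_5}.
S_7 has children S_8, S_9, S_10, S_11.
For each child, the remaining parents (spouses of S_7):
  S_8's other parents are S_5, S_6.
  S_9 also has parents S_0, S_2, S_5, S_6, S_8.
  S_10: no additional parents.
  parents(S_11) \ {S_7} = {S_5, S_8}.
MB(S_7) = {S_0, S_2, S_4, S_5, S_6, S_8, S_9, S_10, S_11}.
Comparing with the claimed set, S_0 is missing.

S_0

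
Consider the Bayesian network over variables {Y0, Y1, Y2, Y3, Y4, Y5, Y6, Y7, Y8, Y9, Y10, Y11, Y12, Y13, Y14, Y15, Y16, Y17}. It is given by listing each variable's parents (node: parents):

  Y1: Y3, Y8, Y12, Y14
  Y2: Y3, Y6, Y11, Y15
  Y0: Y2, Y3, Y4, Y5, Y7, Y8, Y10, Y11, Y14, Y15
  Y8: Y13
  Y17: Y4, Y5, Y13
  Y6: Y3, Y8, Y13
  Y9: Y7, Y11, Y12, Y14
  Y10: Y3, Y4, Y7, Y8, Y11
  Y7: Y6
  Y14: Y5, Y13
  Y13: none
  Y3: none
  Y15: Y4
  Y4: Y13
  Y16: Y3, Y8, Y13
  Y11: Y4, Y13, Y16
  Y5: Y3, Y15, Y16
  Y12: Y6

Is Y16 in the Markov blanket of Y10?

The Markov blanket of a node is its parents, its children, and the other parents of its children.
Parents of Y10: Y3, Y4, Y7, Y8, Y11.
Y10 has child Y0.
Co-parents of Y10 (other parents of its children):
  parents(Y0) \ {Y10} = {Y2, Y3, Y4, Y5, Y7, Y8, Y11, Y14, Y15}.
MB(Y10) = {Y0, Y2, Y3, Y4, Y5, Y7, Y8, Y11, Y14, Y15}; Y16 is not in this set.

No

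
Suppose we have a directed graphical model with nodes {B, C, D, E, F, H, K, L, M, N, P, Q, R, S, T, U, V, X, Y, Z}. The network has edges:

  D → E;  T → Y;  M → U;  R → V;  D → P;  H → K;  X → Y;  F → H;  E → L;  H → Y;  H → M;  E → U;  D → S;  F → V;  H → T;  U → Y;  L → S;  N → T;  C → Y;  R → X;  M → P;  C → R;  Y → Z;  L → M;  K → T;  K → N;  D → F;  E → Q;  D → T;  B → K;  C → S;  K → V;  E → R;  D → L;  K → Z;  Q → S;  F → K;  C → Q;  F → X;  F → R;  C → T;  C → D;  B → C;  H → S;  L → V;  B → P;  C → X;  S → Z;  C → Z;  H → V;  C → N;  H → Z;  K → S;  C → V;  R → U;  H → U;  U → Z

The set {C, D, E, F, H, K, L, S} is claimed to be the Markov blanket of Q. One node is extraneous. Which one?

A node's Markov blanket = Pa ∪ Ch ∪ (parents of Ch other than the node itself).
Parents of Q: C, E.
Ch(Q) = {S}.
For each child, the remaining parents (spouses of Q):
  parents(S) \ {Q} = {C, D, H, K, L}.
MB(Q) = {C, D, E, H, K, L, S}.
F is neither a parent, child, nor co-parent of Q, so it does not belong.

F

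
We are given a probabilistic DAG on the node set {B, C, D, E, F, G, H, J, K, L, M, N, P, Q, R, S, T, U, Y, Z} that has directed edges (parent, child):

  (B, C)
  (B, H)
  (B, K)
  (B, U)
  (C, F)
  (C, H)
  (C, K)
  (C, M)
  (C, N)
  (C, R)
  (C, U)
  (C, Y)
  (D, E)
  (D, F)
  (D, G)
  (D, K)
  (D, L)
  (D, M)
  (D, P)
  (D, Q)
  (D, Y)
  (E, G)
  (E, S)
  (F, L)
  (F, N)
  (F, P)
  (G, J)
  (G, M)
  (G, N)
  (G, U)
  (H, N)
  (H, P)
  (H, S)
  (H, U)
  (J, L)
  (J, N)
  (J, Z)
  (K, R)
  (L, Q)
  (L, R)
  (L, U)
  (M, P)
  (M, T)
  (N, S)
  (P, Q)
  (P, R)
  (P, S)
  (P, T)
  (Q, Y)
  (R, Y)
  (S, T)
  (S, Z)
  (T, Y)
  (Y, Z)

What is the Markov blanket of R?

R has child Y.
Parents of R: C, K, L, P.
Co-parents of R (other parents of its children):
  Y also has parents C, D, Q, T.
Union: {C, K, L, P} ∪ {Y} ∪ {C, D, Q, T} = {C, D, K, L, P, Q, T, Y}.

{C, D, K, L, P, Q, T, Y}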